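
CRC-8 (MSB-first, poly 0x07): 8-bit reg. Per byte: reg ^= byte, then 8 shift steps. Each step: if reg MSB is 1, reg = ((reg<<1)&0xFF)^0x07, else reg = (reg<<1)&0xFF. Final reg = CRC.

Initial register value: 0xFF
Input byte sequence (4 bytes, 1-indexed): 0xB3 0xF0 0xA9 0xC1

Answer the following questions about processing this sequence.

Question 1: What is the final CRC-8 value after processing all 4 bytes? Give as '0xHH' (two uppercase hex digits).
After byte 1 (0xB3): reg=0xE3
After byte 2 (0xF0): reg=0x79
After byte 3 (0xA9): reg=0x3E
After byte 4 (0xC1): reg=0xF3

Answer: 0xF3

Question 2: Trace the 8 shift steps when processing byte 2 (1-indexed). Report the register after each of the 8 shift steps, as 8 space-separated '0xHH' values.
After byte 1 (0xB3): reg=0xE3
Register before byte 2: 0xE3
After XOR with byte 0xF0: 0x13

Answer: 0x26 0x4C 0x98 0x37 0x6E 0xDC 0xBF 0x79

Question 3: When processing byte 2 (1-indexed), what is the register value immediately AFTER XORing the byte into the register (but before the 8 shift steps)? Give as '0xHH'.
Register before byte 2: 0xE3
Byte 2: 0xF0
0xE3 XOR 0xF0 = 0x13

Answer: 0x13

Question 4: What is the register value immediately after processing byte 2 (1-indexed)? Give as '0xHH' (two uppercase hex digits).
Answer: 0x79

Derivation:
After byte 1 (0xB3): reg=0xE3
After byte 2 (0xF0): reg=0x79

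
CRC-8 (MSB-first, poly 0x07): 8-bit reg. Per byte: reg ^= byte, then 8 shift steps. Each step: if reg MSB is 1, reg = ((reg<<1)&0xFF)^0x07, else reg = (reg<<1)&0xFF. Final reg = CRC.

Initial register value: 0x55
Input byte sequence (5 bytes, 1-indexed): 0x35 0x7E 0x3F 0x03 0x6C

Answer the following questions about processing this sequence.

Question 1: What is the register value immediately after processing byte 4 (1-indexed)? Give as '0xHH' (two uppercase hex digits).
After byte 1 (0x35): reg=0x27
After byte 2 (0x7E): reg=0x88
After byte 3 (0x3F): reg=0x0C
After byte 4 (0x03): reg=0x2D

Answer: 0x2D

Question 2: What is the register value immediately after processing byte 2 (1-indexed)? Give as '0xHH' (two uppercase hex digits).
After byte 1 (0x35): reg=0x27
After byte 2 (0x7E): reg=0x88

Answer: 0x88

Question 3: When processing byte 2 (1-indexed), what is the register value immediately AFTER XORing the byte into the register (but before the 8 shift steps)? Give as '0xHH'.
Register before byte 2: 0x27
Byte 2: 0x7E
0x27 XOR 0x7E = 0x59

Answer: 0x59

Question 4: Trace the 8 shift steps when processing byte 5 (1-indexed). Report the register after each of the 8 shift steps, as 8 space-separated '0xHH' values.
Answer: 0x82 0x03 0x06 0x0C 0x18 0x30 0x60 0xC0

Derivation:
After byte 1 (0x35): reg=0x27
After byte 2 (0x7E): reg=0x88
After byte 3 (0x3F): reg=0x0C
After byte 4 (0x03): reg=0x2D
Register before byte 5: 0x2D
After XOR with byte 0x6C: 0x41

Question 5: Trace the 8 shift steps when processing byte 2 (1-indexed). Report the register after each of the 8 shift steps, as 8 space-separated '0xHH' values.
After byte 1 (0x35): reg=0x27
Register before byte 2: 0x27
After XOR with byte 0x7E: 0x59

Answer: 0xB2 0x63 0xC6 0x8B 0x11 0x22 0x44 0x88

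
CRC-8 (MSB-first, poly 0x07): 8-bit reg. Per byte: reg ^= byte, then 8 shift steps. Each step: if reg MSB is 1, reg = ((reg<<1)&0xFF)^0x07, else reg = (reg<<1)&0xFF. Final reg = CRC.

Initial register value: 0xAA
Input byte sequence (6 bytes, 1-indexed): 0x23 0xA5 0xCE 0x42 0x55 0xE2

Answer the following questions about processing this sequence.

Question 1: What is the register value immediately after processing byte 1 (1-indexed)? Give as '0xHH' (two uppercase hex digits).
After byte 1 (0x23): reg=0xB6

Answer: 0xB6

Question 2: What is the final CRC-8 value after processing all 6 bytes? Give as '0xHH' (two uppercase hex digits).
Answer: 0x47

Derivation:
After byte 1 (0x23): reg=0xB6
After byte 2 (0xA5): reg=0x79
After byte 3 (0xCE): reg=0x0C
After byte 4 (0x42): reg=0xED
After byte 5 (0x55): reg=0x21
After byte 6 (0xE2): reg=0x47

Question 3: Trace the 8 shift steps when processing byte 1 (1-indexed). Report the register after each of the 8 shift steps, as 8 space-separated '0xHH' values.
Answer: 0x15 0x2A 0x54 0xA8 0x57 0xAE 0x5B 0xB6

Derivation:
Register before byte 1: 0xAA
After XOR with byte 0x23: 0x89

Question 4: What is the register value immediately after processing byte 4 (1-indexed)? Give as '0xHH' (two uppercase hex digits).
Answer: 0xED

Derivation:
After byte 1 (0x23): reg=0xB6
After byte 2 (0xA5): reg=0x79
After byte 3 (0xCE): reg=0x0C
After byte 4 (0x42): reg=0xED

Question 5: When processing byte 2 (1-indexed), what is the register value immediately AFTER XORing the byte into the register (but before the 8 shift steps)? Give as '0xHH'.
Answer: 0x13

Derivation:
Register before byte 2: 0xB6
Byte 2: 0xA5
0xB6 XOR 0xA5 = 0x13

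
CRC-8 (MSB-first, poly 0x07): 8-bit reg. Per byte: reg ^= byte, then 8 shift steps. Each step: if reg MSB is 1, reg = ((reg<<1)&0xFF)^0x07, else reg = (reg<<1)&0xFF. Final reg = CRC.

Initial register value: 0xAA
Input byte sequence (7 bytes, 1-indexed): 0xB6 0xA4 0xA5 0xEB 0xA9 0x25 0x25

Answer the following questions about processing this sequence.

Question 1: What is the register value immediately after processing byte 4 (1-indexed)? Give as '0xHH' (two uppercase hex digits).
Answer: 0xAA

Derivation:
After byte 1 (0xB6): reg=0x54
After byte 2 (0xA4): reg=0xDE
After byte 3 (0xA5): reg=0x66
After byte 4 (0xEB): reg=0xAA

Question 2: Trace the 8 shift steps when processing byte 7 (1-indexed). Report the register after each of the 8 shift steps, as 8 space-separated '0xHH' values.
After byte 1 (0xB6): reg=0x54
After byte 2 (0xA4): reg=0xDE
After byte 3 (0xA5): reg=0x66
After byte 4 (0xEB): reg=0xAA
After byte 5 (0xA9): reg=0x09
After byte 6 (0x25): reg=0xC4
Register before byte 7: 0xC4
After XOR with byte 0x25: 0xE1

Answer: 0xC5 0x8D 0x1D 0x3A 0x74 0xE8 0xD7 0xA9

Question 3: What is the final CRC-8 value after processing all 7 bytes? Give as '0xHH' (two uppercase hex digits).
After byte 1 (0xB6): reg=0x54
After byte 2 (0xA4): reg=0xDE
After byte 3 (0xA5): reg=0x66
After byte 4 (0xEB): reg=0xAA
After byte 5 (0xA9): reg=0x09
After byte 6 (0x25): reg=0xC4
After byte 7 (0x25): reg=0xA9

Answer: 0xA9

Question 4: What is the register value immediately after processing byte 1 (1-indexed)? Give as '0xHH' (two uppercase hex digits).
After byte 1 (0xB6): reg=0x54

Answer: 0x54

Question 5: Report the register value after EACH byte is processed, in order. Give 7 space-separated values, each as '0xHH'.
0x54 0xDE 0x66 0xAA 0x09 0xC4 0xA9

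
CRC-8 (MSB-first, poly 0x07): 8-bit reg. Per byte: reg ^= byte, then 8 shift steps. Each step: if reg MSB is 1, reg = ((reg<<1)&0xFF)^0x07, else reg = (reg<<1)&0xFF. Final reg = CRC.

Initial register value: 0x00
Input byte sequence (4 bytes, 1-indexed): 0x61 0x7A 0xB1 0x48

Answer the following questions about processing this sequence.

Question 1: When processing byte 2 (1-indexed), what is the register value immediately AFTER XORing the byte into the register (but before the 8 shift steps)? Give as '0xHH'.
Answer: 0x5A

Derivation:
Register before byte 2: 0x20
Byte 2: 0x7A
0x20 XOR 0x7A = 0x5A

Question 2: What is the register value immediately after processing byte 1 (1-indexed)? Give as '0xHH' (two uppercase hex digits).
Answer: 0x20

Derivation:
After byte 1 (0x61): reg=0x20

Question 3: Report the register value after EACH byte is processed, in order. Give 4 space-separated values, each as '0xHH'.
0x20 0x81 0x90 0x06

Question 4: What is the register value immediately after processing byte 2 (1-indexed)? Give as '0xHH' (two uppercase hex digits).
After byte 1 (0x61): reg=0x20
After byte 2 (0x7A): reg=0x81

Answer: 0x81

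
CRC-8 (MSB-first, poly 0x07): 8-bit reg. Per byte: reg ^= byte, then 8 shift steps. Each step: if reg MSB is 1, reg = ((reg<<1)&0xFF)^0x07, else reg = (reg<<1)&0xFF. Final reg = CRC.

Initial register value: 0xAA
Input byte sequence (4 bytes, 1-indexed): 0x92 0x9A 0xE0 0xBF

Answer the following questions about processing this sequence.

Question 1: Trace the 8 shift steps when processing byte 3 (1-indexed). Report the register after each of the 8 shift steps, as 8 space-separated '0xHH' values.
After byte 1 (0x92): reg=0xA8
After byte 2 (0x9A): reg=0x9E
Register before byte 3: 0x9E
After XOR with byte 0xE0: 0x7E

Answer: 0xFC 0xFF 0xF9 0xF5 0xED 0xDD 0xBD 0x7D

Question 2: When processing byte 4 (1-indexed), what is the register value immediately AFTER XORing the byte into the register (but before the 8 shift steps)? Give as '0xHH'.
Register before byte 4: 0x7D
Byte 4: 0xBF
0x7D XOR 0xBF = 0xC2

Answer: 0xC2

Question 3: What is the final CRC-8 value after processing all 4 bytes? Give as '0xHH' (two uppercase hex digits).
Answer: 0x40

Derivation:
After byte 1 (0x92): reg=0xA8
After byte 2 (0x9A): reg=0x9E
After byte 3 (0xE0): reg=0x7D
After byte 4 (0xBF): reg=0x40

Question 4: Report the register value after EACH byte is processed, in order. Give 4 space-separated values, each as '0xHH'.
0xA8 0x9E 0x7D 0x40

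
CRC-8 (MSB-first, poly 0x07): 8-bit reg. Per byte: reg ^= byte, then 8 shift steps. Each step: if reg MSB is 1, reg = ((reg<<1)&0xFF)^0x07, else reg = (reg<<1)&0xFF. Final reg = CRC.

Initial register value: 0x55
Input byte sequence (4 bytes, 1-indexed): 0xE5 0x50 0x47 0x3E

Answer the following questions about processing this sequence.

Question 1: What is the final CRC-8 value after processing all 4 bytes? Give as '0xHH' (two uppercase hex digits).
After byte 1 (0xE5): reg=0x19
After byte 2 (0x50): reg=0xF8
After byte 3 (0x47): reg=0x34
After byte 4 (0x3E): reg=0x36

Answer: 0x36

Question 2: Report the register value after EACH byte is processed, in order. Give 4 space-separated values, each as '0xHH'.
0x19 0xF8 0x34 0x36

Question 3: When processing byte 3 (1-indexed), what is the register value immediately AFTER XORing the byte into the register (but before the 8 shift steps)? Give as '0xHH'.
Answer: 0xBF

Derivation:
Register before byte 3: 0xF8
Byte 3: 0x47
0xF8 XOR 0x47 = 0xBF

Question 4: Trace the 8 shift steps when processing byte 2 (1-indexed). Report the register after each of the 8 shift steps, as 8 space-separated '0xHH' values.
After byte 1 (0xE5): reg=0x19
Register before byte 2: 0x19
After XOR with byte 0x50: 0x49

Answer: 0x92 0x23 0x46 0x8C 0x1F 0x3E 0x7C 0xF8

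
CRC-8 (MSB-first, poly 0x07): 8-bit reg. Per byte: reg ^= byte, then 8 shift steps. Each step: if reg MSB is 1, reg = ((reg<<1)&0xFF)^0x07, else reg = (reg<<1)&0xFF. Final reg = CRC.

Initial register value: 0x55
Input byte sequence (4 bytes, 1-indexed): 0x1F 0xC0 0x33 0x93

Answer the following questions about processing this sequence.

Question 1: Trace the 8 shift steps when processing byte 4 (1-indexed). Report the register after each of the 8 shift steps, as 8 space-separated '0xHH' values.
Answer: 0xCB 0x91 0x25 0x4A 0x94 0x2F 0x5E 0xBC

Derivation:
After byte 1 (0x1F): reg=0xF1
After byte 2 (0xC0): reg=0x97
After byte 3 (0x33): reg=0x75
Register before byte 4: 0x75
After XOR with byte 0x93: 0xE6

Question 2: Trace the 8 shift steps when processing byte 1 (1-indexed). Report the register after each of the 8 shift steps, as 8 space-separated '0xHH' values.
Register before byte 1: 0x55
After XOR with byte 0x1F: 0x4A

Answer: 0x94 0x2F 0x5E 0xBC 0x7F 0xFE 0xFB 0xF1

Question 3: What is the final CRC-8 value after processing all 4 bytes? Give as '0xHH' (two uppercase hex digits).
Answer: 0xBC

Derivation:
After byte 1 (0x1F): reg=0xF1
After byte 2 (0xC0): reg=0x97
After byte 3 (0x33): reg=0x75
After byte 4 (0x93): reg=0xBC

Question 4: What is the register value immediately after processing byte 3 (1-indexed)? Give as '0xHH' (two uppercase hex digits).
After byte 1 (0x1F): reg=0xF1
After byte 2 (0xC0): reg=0x97
After byte 3 (0x33): reg=0x75

Answer: 0x75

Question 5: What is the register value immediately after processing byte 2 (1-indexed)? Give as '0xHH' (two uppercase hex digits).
After byte 1 (0x1F): reg=0xF1
After byte 2 (0xC0): reg=0x97

Answer: 0x97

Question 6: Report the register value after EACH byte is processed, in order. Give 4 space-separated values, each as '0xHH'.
0xF1 0x97 0x75 0xBC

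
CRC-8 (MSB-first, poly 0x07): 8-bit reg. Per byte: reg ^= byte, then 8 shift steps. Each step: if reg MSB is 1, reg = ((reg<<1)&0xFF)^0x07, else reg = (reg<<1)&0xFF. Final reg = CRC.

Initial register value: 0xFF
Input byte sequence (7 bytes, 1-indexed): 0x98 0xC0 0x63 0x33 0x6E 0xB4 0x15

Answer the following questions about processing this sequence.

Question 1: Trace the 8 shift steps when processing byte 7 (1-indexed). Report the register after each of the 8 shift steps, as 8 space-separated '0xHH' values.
After byte 1 (0x98): reg=0x32
After byte 2 (0xC0): reg=0xD0
After byte 3 (0x63): reg=0x10
After byte 4 (0x33): reg=0xE9
After byte 5 (0x6E): reg=0x9C
After byte 6 (0xB4): reg=0xD8
Register before byte 7: 0xD8
After XOR with byte 0x15: 0xCD

Answer: 0x9D 0x3D 0x7A 0xF4 0xEF 0xD9 0xB5 0x6D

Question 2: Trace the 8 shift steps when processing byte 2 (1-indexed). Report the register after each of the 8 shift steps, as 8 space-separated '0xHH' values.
Answer: 0xE3 0xC1 0x85 0x0D 0x1A 0x34 0x68 0xD0

Derivation:
After byte 1 (0x98): reg=0x32
Register before byte 2: 0x32
After XOR with byte 0xC0: 0xF2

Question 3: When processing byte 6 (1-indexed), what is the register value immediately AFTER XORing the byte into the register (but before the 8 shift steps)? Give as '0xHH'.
Answer: 0x28

Derivation:
Register before byte 6: 0x9C
Byte 6: 0xB4
0x9C XOR 0xB4 = 0x28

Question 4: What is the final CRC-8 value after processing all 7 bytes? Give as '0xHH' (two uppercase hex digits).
Answer: 0x6D

Derivation:
After byte 1 (0x98): reg=0x32
After byte 2 (0xC0): reg=0xD0
After byte 3 (0x63): reg=0x10
After byte 4 (0x33): reg=0xE9
After byte 5 (0x6E): reg=0x9C
After byte 6 (0xB4): reg=0xD8
After byte 7 (0x15): reg=0x6D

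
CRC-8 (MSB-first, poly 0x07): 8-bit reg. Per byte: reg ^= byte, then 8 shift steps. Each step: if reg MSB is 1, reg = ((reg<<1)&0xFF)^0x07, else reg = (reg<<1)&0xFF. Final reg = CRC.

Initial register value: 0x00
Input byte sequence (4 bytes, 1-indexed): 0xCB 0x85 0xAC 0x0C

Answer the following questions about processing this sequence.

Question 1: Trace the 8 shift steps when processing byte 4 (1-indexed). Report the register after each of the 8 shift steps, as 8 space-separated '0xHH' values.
After byte 1 (0xCB): reg=0x7F
After byte 2 (0x85): reg=0xE8
After byte 3 (0xAC): reg=0xDB
Register before byte 4: 0xDB
After XOR with byte 0x0C: 0xD7

Answer: 0xA9 0x55 0xAA 0x53 0xA6 0x4B 0x96 0x2B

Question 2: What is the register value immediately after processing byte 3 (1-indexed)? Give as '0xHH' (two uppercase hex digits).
After byte 1 (0xCB): reg=0x7F
After byte 2 (0x85): reg=0xE8
After byte 3 (0xAC): reg=0xDB

Answer: 0xDB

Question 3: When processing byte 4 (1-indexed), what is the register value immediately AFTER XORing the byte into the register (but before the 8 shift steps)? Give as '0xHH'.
Register before byte 4: 0xDB
Byte 4: 0x0C
0xDB XOR 0x0C = 0xD7

Answer: 0xD7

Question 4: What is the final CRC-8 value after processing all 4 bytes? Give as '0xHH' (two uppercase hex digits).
After byte 1 (0xCB): reg=0x7F
After byte 2 (0x85): reg=0xE8
After byte 3 (0xAC): reg=0xDB
After byte 4 (0x0C): reg=0x2B

Answer: 0x2B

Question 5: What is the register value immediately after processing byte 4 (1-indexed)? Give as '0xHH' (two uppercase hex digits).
Answer: 0x2B

Derivation:
After byte 1 (0xCB): reg=0x7F
After byte 2 (0x85): reg=0xE8
After byte 3 (0xAC): reg=0xDB
After byte 4 (0x0C): reg=0x2B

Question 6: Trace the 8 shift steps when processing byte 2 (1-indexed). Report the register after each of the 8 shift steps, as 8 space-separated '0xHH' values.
Answer: 0xF3 0xE1 0xC5 0x8D 0x1D 0x3A 0x74 0xE8

Derivation:
After byte 1 (0xCB): reg=0x7F
Register before byte 2: 0x7F
After XOR with byte 0x85: 0xFA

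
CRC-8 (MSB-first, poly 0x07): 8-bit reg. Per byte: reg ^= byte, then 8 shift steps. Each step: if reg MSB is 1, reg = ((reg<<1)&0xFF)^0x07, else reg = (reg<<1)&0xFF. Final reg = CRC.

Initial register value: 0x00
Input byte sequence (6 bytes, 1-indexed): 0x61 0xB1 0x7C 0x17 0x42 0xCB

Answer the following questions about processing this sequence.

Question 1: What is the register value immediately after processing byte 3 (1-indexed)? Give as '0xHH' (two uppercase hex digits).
Answer: 0x87

Derivation:
After byte 1 (0x61): reg=0x20
After byte 2 (0xB1): reg=0xFE
After byte 3 (0x7C): reg=0x87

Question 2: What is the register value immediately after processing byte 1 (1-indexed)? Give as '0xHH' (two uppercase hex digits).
After byte 1 (0x61): reg=0x20

Answer: 0x20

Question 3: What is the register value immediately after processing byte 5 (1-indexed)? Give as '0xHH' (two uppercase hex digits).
After byte 1 (0x61): reg=0x20
After byte 2 (0xB1): reg=0xFE
After byte 3 (0x7C): reg=0x87
After byte 4 (0x17): reg=0xF9
After byte 5 (0x42): reg=0x28

Answer: 0x28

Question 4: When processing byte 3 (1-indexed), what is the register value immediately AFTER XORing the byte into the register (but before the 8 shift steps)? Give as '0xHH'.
Register before byte 3: 0xFE
Byte 3: 0x7C
0xFE XOR 0x7C = 0x82

Answer: 0x82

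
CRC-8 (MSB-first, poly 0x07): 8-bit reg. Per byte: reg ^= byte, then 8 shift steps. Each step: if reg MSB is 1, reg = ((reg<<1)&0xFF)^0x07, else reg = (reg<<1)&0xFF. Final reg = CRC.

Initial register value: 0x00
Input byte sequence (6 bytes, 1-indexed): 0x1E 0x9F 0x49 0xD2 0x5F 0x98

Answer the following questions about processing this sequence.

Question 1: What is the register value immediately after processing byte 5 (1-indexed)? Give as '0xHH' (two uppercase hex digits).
After byte 1 (0x1E): reg=0x5A
After byte 2 (0x9F): reg=0x55
After byte 3 (0x49): reg=0x54
After byte 4 (0xD2): reg=0x9B
After byte 5 (0x5F): reg=0x52

Answer: 0x52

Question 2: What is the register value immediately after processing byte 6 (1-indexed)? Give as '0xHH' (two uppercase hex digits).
After byte 1 (0x1E): reg=0x5A
After byte 2 (0x9F): reg=0x55
After byte 3 (0x49): reg=0x54
After byte 4 (0xD2): reg=0x9B
After byte 5 (0x5F): reg=0x52
After byte 6 (0x98): reg=0x78

Answer: 0x78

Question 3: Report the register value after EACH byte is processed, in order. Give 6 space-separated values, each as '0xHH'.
0x5A 0x55 0x54 0x9B 0x52 0x78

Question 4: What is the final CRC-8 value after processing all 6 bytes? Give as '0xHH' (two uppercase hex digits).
After byte 1 (0x1E): reg=0x5A
After byte 2 (0x9F): reg=0x55
After byte 3 (0x49): reg=0x54
After byte 4 (0xD2): reg=0x9B
After byte 5 (0x5F): reg=0x52
After byte 6 (0x98): reg=0x78

Answer: 0x78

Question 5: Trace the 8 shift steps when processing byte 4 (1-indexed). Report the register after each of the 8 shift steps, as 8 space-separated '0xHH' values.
After byte 1 (0x1E): reg=0x5A
After byte 2 (0x9F): reg=0x55
After byte 3 (0x49): reg=0x54
Register before byte 4: 0x54
After XOR with byte 0xD2: 0x86

Answer: 0x0B 0x16 0x2C 0x58 0xB0 0x67 0xCE 0x9B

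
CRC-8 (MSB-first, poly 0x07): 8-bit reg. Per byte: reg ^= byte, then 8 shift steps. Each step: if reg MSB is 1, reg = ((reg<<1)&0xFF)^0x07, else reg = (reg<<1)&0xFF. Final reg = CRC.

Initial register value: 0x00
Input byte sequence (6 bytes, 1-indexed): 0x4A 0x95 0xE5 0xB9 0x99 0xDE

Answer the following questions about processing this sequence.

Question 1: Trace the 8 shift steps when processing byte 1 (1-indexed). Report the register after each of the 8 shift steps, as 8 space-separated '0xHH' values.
Register before byte 1: 0x00
After XOR with byte 0x4A: 0x4A

Answer: 0x94 0x2F 0x5E 0xBC 0x7F 0xFE 0xFB 0xF1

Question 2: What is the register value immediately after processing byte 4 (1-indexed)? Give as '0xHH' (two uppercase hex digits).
Answer: 0x4A

Derivation:
After byte 1 (0x4A): reg=0xF1
After byte 2 (0x95): reg=0x3B
After byte 3 (0xE5): reg=0x14
After byte 4 (0xB9): reg=0x4A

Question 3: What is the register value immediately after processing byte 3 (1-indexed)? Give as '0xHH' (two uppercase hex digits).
After byte 1 (0x4A): reg=0xF1
After byte 2 (0x95): reg=0x3B
After byte 3 (0xE5): reg=0x14

Answer: 0x14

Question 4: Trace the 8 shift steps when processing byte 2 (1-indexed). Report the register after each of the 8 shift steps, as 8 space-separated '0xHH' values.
Answer: 0xC8 0x97 0x29 0x52 0xA4 0x4F 0x9E 0x3B

Derivation:
After byte 1 (0x4A): reg=0xF1
Register before byte 2: 0xF1
After XOR with byte 0x95: 0x64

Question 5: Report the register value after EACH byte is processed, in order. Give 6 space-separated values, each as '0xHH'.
0xF1 0x3B 0x14 0x4A 0x37 0x91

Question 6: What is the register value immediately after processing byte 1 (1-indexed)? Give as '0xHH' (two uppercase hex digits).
After byte 1 (0x4A): reg=0xF1

Answer: 0xF1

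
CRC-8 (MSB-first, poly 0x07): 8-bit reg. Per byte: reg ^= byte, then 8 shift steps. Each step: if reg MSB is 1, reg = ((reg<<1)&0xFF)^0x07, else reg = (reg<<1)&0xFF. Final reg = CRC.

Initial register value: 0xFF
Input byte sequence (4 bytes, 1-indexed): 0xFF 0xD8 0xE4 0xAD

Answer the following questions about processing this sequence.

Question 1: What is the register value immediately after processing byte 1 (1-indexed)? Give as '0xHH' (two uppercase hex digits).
After byte 1 (0xFF): reg=0x00

Answer: 0x00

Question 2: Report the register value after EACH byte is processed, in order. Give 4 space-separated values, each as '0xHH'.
0x00 0x06 0xA0 0x23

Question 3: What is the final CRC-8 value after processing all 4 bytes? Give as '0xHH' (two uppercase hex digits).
Answer: 0x23

Derivation:
After byte 1 (0xFF): reg=0x00
After byte 2 (0xD8): reg=0x06
After byte 3 (0xE4): reg=0xA0
After byte 4 (0xAD): reg=0x23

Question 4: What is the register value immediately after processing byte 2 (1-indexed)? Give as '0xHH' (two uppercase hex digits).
After byte 1 (0xFF): reg=0x00
After byte 2 (0xD8): reg=0x06

Answer: 0x06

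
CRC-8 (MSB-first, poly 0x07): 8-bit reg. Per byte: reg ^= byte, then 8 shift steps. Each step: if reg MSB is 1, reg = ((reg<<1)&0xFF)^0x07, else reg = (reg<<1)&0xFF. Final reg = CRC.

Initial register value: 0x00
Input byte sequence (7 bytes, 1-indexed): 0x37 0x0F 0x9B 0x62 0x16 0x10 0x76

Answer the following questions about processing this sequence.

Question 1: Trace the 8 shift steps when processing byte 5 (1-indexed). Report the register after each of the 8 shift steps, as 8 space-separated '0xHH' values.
Answer: 0x8D 0x1D 0x3A 0x74 0xE8 0xD7 0xA9 0x55

Derivation:
After byte 1 (0x37): reg=0x85
After byte 2 (0x0F): reg=0xBF
After byte 3 (0x9B): reg=0xFC
After byte 4 (0x62): reg=0xD3
Register before byte 5: 0xD3
After XOR with byte 0x16: 0xC5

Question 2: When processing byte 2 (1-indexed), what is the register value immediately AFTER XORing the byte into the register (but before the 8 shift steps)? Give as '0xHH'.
Register before byte 2: 0x85
Byte 2: 0x0F
0x85 XOR 0x0F = 0x8A

Answer: 0x8A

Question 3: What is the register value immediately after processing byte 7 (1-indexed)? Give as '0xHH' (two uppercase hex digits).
After byte 1 (0x37): reg=0x85
After byte 2 (0x0F): reg=0xBF
After byte 3 (0x9B): reg=0xFC
After byte 4 (0x62): reg=0xD3
After byte 5 (0x16): reg=0x55
After byte 6 (0x10): reg=0xDC
After byte 7 (0x76): reg=0x5F

Answer: 0x5F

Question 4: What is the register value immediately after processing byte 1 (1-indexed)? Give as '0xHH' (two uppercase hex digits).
Answer: 0x85

Derivation:
After byte 1 (0x37): reg=0x85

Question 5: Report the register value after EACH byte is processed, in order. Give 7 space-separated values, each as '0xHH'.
0x85 0xBF 0xFC 0xD3 0x55 0xDC 0x5F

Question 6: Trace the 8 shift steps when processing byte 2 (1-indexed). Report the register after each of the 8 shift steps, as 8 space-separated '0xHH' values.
After byte 1 (0x37): reg=0x85
Register before byte 2: 0x85
After XOR with byte 0x0F: 0x8A

Answer: 0x13 0x26 0x4C 0x98 0x37 0x6E 0xDC 0xBF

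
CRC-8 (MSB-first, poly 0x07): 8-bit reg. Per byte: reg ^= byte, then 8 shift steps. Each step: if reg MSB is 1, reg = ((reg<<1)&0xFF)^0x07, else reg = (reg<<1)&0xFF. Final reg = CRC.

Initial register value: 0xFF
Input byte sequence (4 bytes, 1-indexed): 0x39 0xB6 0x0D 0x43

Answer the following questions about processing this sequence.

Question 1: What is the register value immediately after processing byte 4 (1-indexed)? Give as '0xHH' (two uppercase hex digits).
Answer: 0x6E

Derivation:
After byte 1 (0x39): reg=0x5C
After byte 2 (0xB6): reg=0x98
After byte 3 (0x0D): reg=0xE2
After byte 4 (0x43): reg=0x6E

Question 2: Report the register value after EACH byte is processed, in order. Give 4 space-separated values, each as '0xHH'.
0x5C 0x98 0xE2 0x6E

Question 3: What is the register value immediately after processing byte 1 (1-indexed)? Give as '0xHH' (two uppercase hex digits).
Answer: 0x5C

Derivation:
After byte 1 (0x39): reg=0x5C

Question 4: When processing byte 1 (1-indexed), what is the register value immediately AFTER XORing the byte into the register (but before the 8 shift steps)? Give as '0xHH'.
Register before byte 1: 0xFF
Byte 1: 0x39
0xFF XOR 0x39 = 0xC6

Answer: 0xC6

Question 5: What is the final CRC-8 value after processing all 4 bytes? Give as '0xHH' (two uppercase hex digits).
Answer: 0x6E

Derivation:
After byte 1 (0x39): reg=0x5C
After byte 2 (0xB6): reg=0x98
After byte 3 (0x0D): reg=0xE2
After byte 4 (0x43): reg=0x6E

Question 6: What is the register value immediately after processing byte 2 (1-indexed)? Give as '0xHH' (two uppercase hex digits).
After byte 1 (0x39): reg=0x5C
After byte 2 (0xB6): reg=0x98

Answer: 0x98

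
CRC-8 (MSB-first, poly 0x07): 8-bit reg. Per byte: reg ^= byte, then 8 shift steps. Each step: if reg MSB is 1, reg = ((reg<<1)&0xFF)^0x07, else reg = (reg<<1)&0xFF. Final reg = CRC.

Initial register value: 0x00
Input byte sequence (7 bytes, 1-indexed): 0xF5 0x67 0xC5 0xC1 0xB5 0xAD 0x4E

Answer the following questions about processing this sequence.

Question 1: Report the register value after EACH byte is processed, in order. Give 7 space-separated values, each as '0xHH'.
0xC5 0x67 0x67 0x7B 0x64 0x71 0xBD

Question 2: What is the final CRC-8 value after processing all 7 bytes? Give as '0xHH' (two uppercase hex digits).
Answer: 0xBD

Derivation:
After byte 1 (0xF5): reg=0xC5
After byte 2 (0x67): reg=0x67
After byte 3 (0xC5): reg=0x67
After byte 4 (0xC1): reg=0x7B
After byte 5 (0xB5): reg=0x64
After byte 6 (0xAD): reg=0x71
After byte 7 (0x4E): reg=0xBD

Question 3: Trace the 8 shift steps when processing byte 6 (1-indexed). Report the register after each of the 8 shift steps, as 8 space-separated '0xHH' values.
Answer: 0x95 0x2D 0x5A 0xB4 0x6F 0xDE 0xBB 0x71

Derivation:
After byte 1 (0xF5): reg=0xC5
After byte 2 (0x67): reg=0x67
After byte 3 (0xC5): reg=0x67
After byte 4 (0xC1): reg=0x7B
After byte 5 (0xB5): reg=0x64
Register before byte 6: 0x64
After XOR with byte 0xAD: 0xC9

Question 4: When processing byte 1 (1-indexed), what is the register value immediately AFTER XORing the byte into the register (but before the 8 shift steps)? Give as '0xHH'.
Answer: 0xF5

Derivation:
Register before byte 1: 0x00
Byte 1: 0xF5
0x00 XOR 0xF5 = 0xF5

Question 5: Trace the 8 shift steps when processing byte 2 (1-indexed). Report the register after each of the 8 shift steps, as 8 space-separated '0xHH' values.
After byte 1 (0xF5): reg=0xC5
Register before byte 2: 0xC5
After XOR with byte 0x67: 0xA2

Answer: 0x43 0x86 0x0B 0x16 0x2C 0x58 0xB0 0x67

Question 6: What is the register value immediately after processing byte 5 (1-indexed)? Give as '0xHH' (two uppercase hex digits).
Answer: 0x64

Derivation:
After byte 1 (0xF5): reg=0xC5
After byte 2 (0x67): reg=0x67
After byte 3 (0xC5): reg=0x67
After byte 4 (0xC1): reg=0x7B
After byte 5 (0xB5): reg=0x64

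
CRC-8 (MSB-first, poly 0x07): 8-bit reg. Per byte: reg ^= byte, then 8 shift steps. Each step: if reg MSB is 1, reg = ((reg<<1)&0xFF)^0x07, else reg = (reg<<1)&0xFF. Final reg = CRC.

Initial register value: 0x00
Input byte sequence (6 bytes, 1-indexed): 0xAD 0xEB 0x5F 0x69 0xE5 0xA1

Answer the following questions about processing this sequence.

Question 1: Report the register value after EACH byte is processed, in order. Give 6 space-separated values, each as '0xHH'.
0x4A 0x6E 0x97 0xF4 0x77 0x2C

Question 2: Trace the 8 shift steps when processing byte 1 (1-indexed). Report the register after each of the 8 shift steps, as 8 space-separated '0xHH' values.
Answer: 0x5D 0xBA 0x73 0xE6 0xCB 0x91 0x25 0x4A

Derivation:
Register before byte 1: 0x00
After XOR with byte 0xAD: 0xAD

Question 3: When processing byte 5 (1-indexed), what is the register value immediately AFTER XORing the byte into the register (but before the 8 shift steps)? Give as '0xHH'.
Answer: 0x11

Derivation:
Register before byte 5: 0xF4
Byte 5: 0xE5
0xF4 XOR 0xE5 = 0x11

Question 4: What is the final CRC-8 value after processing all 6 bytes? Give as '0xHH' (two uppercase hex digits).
Answer: 0x2C

Derivation:
After byte 1 (0xAD): reg=0x4A
After byte 2 (0xEB): reg=0x6E
After byte 3 (0x5F): reg=0x97
After byte 4 (0x69): reg=0xF4
After byte 5 (0xE5): reg=0x77
After byte 6 (0xA1): reg=0x2C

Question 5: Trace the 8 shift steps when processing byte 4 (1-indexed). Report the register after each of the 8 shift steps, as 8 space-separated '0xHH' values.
After byte 1 (0xAD): reg=0x4A
After byte 2 (0xEB): reg=0x6E
After byte 3 (0x5F): reg=0x97
Register before byte 4: 0x97
After XOR with byte 0x69: 0xFE

Answer: 0xFB 0xF1 0xE5 0xCD 0x9D 0x3D 0x7A 0xF4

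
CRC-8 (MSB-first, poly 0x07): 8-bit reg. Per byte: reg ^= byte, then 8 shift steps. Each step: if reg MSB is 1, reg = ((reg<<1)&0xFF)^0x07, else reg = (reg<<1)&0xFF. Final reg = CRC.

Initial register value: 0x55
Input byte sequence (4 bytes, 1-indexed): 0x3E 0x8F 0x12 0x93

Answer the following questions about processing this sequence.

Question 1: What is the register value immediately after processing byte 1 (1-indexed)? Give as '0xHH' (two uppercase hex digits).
Answer: 0x16

Derivation:
After byte 1 (0x3E): reg=0x16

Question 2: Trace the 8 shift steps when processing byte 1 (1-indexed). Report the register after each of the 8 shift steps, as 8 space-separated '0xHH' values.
Answer: 0xD6 0xAB 0x51 0xA2 0x43 0x86 0x0B 0x16

Derivation:
Register before byte 1: 0x55
After XOR with byte 0x3E: 0x6B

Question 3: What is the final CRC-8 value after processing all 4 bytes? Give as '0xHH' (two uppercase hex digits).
After byte 1 (0x3E): reg=0x16
After byte 2 (0x8F): reg=0xC6
After byte 3 (0x12): reg=0x22
After byte 4 (0x93): reg=0x1E

Answer: 0x1E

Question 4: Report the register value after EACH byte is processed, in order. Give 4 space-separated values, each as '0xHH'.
0x16 0xC6 0x22 0x1E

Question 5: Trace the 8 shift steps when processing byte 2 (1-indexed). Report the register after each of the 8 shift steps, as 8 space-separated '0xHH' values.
Answer: 0x35 0x6A 0xD4 0xAF 0x59 0xB2 0x63 0xC6

Derivation:
After byte 1 (0x3E): reg=0x16
Register before byte 2: 0x16
After XOR with byte 0x8F: 0x99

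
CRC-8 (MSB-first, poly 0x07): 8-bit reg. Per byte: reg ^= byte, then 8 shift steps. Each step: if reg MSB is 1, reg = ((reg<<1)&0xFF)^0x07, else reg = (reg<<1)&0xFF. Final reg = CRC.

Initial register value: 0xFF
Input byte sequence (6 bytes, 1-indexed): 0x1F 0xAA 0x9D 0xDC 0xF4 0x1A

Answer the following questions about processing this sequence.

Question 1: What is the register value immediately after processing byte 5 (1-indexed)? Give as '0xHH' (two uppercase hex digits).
After byte 1 (0x1F): reg=0xAE
After byte 2 (0xAA): reg=0x1C
After byte 3 (0x9D): reg=0x8E
After byte 4 (0xDC): reg=0xB9
After byte 5 (0xF4): reg=0xE4

Answer: 0xE4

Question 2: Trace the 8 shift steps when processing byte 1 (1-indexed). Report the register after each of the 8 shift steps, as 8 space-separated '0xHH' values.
Answer: 0xC7 0x89 0x15 0x2A 0x54 0xA8 0x57 0xAE

Derivation:
Register before byte 1: 0xFF
After XOR with byte 0x1F: 0xE0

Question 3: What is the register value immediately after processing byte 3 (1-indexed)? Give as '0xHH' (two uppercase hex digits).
Answer: 0x8E

Derivation:
After byte 1 (0x1F): reg=0xAE
After byte 2 (0xAA): reg=0x1C
After byte 3 (0x9D): reg=0x8E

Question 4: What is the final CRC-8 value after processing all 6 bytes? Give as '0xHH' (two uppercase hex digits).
After byte 1 (0x1F): reg=0xAE
After byte 2 (0xAA): reg=0x1C
After byte 3 (0x9D): reg=0x8E
After byte 4 (0xDC): reg=0xB9
After byte 5 (0xF4): reg=0xE4
After byte 6 (0x1A): reg=0xF4

Answer: 0xF4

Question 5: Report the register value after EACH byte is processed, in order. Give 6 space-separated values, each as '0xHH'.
0xAE 0x1C 0x8E 0xB9 0xE4 0xF4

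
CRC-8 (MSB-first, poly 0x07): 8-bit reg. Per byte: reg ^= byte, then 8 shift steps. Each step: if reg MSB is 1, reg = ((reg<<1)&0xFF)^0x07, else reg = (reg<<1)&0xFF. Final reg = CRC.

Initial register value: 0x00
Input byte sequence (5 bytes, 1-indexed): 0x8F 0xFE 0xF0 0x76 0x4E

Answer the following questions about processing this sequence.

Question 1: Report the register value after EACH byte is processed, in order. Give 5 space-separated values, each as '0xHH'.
0xA4 0x81 0x50 0xF2 0x3D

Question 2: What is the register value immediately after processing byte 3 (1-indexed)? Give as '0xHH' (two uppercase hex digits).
After byte 1 (0x8F): reg=0xA4
After byte 2 (0xFE): reg=0x81
After byte 3 (0xF0): reg=0x50

Answer: 0x50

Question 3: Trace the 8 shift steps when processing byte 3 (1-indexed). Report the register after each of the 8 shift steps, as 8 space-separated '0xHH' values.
After byte 1 (0x8F): reg=0xA4
After byte 2 (0xFE): reg=0x81
Register before byte 3: 0x81
After XOR with byte 0xF0: 0x71

Answer: 0xE2 0xC3 0x81 0x05 0x0A 0x14 0x28 0x50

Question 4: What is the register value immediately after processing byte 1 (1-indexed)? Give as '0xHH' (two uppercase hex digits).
After byte 1 (0x8F): reg=0xA4

Answer: 0xA4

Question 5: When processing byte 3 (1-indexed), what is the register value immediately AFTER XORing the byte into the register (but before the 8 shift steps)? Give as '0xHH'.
Answer: 0x71

Derivation:
Register before byte 3: 0x81
Byte 3: 0xF0
0x81 XOR 0xF0 = 0x71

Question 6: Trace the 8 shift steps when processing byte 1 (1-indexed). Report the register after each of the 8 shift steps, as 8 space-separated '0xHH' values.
Register before byte 1: 0x00
After XOR with byte 0x8F: 0x8F

Answer: 0x19 0x32 0x64 0xC8 0x97 0x29 0x52 0xA4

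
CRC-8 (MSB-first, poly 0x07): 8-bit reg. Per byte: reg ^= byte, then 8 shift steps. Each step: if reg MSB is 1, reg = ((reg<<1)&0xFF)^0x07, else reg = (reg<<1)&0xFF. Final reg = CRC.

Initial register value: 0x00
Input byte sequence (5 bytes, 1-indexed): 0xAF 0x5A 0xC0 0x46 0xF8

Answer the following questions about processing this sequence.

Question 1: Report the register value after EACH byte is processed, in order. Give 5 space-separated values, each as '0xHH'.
0x44 0x5A 0xCF 0xB6 0xED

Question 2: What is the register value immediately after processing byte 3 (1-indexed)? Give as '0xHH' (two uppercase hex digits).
Answer: 0xCF

Derivation:
After byte 1 (0xAF): reg=0x44
After byte 2 (0x5A): reg=0x5A
After byte 3 (0xC0): reg=0xCF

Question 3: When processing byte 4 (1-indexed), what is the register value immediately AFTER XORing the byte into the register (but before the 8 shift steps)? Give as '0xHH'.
Answer: 0x89

Derivation:
Register before byte 4: 0xCF
Byte 4: 0x46
0xCF XOR 0x46 = 0x89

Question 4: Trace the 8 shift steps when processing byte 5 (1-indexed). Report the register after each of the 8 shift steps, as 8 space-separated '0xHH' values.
Answer: 0x9C 0x3F 0x7E 0xFC 0xFF 0xF9 0xF5 0xED

Derivation:
After byte 1 (0xAF): reg=0x44
After byte 2 (0x5A): reg=0x5A
After byte 3 (0xC0): reg=0xCF
After byte 4 (0x46): reg=0xB6
Register before byte 5: 0xB6
After XOR with byte 0xF8: 0x4E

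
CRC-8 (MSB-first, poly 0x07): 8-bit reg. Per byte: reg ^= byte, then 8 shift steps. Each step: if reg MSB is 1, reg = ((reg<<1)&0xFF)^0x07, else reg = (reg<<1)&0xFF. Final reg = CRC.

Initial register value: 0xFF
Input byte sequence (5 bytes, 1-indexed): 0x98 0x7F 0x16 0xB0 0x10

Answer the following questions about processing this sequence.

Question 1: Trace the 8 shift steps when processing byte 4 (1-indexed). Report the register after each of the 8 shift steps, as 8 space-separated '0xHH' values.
After byte 1 (0x98): reg=0x32
After byte 2 (0x7F): reg=0xE4
After byte 3 (0x16): reg=0xD0
Register before byte 4: 0xD0
After XOR with byte 0xB0: 0x60

Answer: 0xC0 0x87 0x09 0x12 0x24 0x48 0x90 0x27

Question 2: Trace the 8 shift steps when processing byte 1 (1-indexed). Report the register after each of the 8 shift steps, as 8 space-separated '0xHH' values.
Answer: 0xCE 0x9B 0x31 0x62 0xC4 0x8F 0x19 0x32

Derivation:
Register before byte 1: 0xFF
After XOR with byte 0x98: 0x67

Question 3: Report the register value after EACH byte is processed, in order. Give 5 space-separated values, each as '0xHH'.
0x32 0xE4 0xD0 0x27 0x85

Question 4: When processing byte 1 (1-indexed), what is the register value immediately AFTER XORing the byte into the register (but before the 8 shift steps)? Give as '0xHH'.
Register before byte 1: 0xFF
Byte 1: 0x98
0xFF XOR 0x98 = 0x67

Answer: 0x67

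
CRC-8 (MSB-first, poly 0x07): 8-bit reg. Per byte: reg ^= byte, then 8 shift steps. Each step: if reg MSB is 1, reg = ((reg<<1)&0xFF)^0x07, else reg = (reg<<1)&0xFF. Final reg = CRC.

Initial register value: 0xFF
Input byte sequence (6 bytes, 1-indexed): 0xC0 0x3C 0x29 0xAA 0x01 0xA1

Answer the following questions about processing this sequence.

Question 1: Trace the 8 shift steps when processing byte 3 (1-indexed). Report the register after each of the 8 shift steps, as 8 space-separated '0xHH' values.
Answer: 0x49 0x92 0x23 0x46 0x8C 0x1F 0x3E 0x7C

Derivation:
After byte 1 (0xC0): reg=0xBD
After byte 2 (0x3C): reg=0x8E
Register before byte 3: 0x8E
After XOR with byte 0x29: 0xA7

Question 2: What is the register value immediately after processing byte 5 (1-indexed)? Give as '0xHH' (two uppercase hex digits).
Answer: 0xC3

Derivation:
After byte 1 (0xC0): reg=0xBD
After byte 2 (0x3C): reg=0x8E
After byte 3 (0x29): reg=0x7C
After byte 4 (0xAA): reg=0x2C
After byte 5 (0x01): reg=0xC3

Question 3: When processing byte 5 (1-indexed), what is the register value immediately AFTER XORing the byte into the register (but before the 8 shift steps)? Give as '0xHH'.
Register before byte 5: 0x2C
Byte 5: 0x01
0x2C XOR 0x01 = 0x2D

Answer: 0x2D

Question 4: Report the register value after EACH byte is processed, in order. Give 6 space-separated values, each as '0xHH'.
0xBD 0x8E 0x7C 0x2C 0xC3 0x29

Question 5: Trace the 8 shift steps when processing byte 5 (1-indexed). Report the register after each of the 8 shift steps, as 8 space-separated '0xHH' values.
Answer: 0x5A 0xB4 0x6F 0xDE 0xBB 0x71 0xE2 0xC3

Derivation:
After byte 1 (0xC0): reg=0xBD
After byte 2 (0x3C): reg=0x8E
After byte 3 (0x29): reg=0x7C
After byte 4 (0xAA): reg=0x2C
Register before byte 5: 0x2C
After XOR with byte 0x01: 0x2D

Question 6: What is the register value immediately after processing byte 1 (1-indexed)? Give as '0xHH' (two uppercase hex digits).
After byte 1 (0xC0): reg=0xBD

Answer: 0xBD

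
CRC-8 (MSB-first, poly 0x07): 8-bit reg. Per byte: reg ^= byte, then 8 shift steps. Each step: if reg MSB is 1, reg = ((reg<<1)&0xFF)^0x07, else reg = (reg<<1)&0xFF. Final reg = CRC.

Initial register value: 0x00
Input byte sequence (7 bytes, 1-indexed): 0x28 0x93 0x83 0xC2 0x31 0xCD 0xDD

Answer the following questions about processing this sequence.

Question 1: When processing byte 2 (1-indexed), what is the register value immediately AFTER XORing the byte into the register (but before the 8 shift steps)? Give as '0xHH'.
Answer: 0x4B

Derivation:
Register before byte 2: 0xD8
Byte 2: 0x93
0xD8 XOR 0x93 = 0x4B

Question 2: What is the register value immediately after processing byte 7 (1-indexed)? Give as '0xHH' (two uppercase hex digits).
Answer: 0x66

Derivation:
After byte 1 (0x28): reg=0xD8
After byte 2 (0x93): reg=0xF6
After byte 3 (0x83): reg=0x4C
After byte 4 (0xC2): reg=0xA3
After byte 5 (0x31): reg=0xF7
After byte 6 (0xCD): reg=0xA6
After byte 7 (0xDD): reg=0x66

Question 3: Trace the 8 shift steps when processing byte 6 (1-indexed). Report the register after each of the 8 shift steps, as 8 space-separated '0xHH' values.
After byte 1 (0x28): reg=0xD8
After byte 2 (0x93): reg=0xF6
After byte 3 (0x83): reg=0x4C
After byte 4 (0xC2): reg=0xA3
After byte 5 (0x31): reg=0xF7
Register before byte 6: 0xF7
After XOR with byte 0xCD: 0x3A

Answer: 0x74 0xE8 0xD7 0xA9 0x55 0xAA 0x53 0xA6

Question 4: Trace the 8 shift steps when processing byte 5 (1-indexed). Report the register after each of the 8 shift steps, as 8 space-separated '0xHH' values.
Answer: 0x23 0x46 0x8C 0x1F 0x3E 0x7C 0xF8 0xF7

Derivation:
After byte 1 (0x28): reg=0xD8
After byte 2 (0x93): reg=0xF6
After byte 3 (0x83): reg=0x4C
After byte 4 (0xC2): reg=0xA3
Register before byte 5: 0xA3
After XOR with byte 0x31: 0x92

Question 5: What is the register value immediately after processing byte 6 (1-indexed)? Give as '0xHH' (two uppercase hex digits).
After byte 1 (0x28): reg=0xD8
After byte 2 (0x93): reg=0xF6
After byte 3 (0x83): reg=0x4C
After byte 4 (0xC2): reg=0xA3
After byte 5 (0x31): reg=0xF7
After byte 6 (0xCD): reg=0xA6

Answer: 0xA6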